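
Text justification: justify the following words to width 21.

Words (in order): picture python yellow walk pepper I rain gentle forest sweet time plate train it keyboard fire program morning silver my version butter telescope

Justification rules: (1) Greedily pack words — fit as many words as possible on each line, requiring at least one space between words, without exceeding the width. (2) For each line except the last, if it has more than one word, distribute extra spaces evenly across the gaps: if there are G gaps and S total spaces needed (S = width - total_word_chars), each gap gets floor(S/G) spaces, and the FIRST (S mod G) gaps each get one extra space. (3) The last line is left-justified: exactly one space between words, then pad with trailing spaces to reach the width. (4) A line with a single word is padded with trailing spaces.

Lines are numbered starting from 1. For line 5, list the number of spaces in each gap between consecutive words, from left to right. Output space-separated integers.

Answer: 1 1

Derivation:
Line 1: ['picture', 'python', 'yellow'] (min_width=21, slack=0)
Line 2: ['walk', 'pepper', 'I', 'rain'] (min_width=18, slack=3)
Line 3: ['gentle', 'forest', 'sweet'] (min_width=19, slack=2)
Line 4: ['time', 'plate', 'train', 'it'] (min_width=19, slack=2)
Line 5: ['keyboard', 'fire', 'program'] (min_width=21, slack=0)
Line 6: ['morning', 'silver', 'my'] (min_width=17, slack=4)
Line 7: ['version', 'butter'] (min_width=14, slack=7)
Line 8: ['telescope'] (min_width=9, slack=12)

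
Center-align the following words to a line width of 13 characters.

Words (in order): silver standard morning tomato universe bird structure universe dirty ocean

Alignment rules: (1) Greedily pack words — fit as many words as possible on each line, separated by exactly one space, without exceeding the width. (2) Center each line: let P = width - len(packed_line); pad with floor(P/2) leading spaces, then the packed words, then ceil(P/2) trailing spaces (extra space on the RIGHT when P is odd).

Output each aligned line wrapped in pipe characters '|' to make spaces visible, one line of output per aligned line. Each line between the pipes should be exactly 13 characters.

Line 1: ['silver'] (min_width=6, slack=7)
Line 2: ['standard'] (min_width=8, slack=5)
Line 3: ['morning'] (min_width=7, slack=6)
Line 4: ['tomato'] (min_width=6, slack=7)
Line 5: ['universe', 'bird'] (min_width=13, slack=0)
Line 6: ['structure'] (min_width=9, slack=4)
Line 7: ['universe'] (min_width=8, slack=5)
Line 8: ['dirty', 'ocean'] (min_width=11, slack=2)

Answer: |   silver    |
|  standard   |
|   morning   |
|   tomato    |
|universe bird|
|  structure  |
|  universe   |
| dirty ocean |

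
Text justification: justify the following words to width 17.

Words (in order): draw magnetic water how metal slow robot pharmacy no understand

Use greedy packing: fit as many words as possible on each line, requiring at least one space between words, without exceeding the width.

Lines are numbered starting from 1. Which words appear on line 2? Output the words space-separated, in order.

Answer: water how metal

Derivation:
Line 1: ['draw', 'magnetic'] (min_width=13, slack=4)
Line 2: ['water', 'how', 'metal'] (min_width=15, slack=2)
Line 3: ['slow', 'robot'] (min_width=10, slack=7)
Line 4: ['pharmacy', 'no'] (min_width=11, slack=6)
Line 5: ['understand'] (min_width=10, slack=7)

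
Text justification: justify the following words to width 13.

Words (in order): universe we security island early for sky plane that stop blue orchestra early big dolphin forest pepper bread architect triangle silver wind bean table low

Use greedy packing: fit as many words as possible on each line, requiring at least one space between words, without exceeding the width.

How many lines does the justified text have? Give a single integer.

Answer: 16

Derivation:
Line 1: ['universe', 'we'] (min_width=11, slack=2)
Line 2: ['security'] (min_width=8, slack=5)
Line 3: ['island', 'early'] (min_width=12, slack=1)
Line 4: ['for', 'sky', 'plane'] (min_width=13, slack=0)
Line 5: ['that', 'stop'] (min_width=9, slack=4)
Line 6: ['blue'] (min_width=4, slack=9)
Line 7: ['orchestra'] (min_width=9, slack=4)
Line 8: ['early', 'big'] (min_width=9, slack=4)
Line 9: ['dolphin'] (min_width=7, slack=6)
Line 10: ['forest', 'pepper'] (min_width=13, slack=0)
Line 11: ['bread'] (min_width=5, slack=8)
Line 12: ['architect'] (min_width=9, slack=4)
Line 13: ['triangle'] (min_width=8, slack=5)
Line 14: ['silver', 'wind'] (min_width=11, slack=2)
Line 15: ['bean', 'table'] (min_width=10, slack=3)
Line 16: ['low'] (min_width=3, slack=10)
Total lines: 16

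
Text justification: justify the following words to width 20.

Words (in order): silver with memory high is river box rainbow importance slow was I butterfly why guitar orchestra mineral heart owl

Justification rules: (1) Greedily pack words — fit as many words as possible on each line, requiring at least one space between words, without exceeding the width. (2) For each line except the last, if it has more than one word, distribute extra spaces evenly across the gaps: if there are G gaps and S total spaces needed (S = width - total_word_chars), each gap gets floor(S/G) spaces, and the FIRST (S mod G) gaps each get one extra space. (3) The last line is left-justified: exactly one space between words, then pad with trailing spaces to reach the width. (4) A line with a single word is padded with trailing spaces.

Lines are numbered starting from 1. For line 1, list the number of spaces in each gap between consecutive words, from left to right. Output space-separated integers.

Line 1: ['silver', 'with', 'memory'] (min_width=18, slack=2)
Line 2: ['high', 'is', 'river', 'box'] (min_width=17, slack=3)
Line 3: ['rainbow', 'importance'] (min_width=18, slack=2)
Line 4: ['slow', 'was', 'I', 'butterfly'] (min_width=20, slack=0)
Line 5: ['why', 'guitar', 'orchestra'] (min_width=20, slack=0)
Line 6: ['mineral', 'heart', 'owl'] (min_width=17, slack=3)

Answer: 2 2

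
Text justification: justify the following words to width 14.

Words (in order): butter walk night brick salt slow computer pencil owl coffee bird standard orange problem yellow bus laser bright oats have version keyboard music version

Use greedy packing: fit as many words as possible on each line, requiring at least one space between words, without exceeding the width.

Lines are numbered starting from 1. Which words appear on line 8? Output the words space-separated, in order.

Answer: orange problem

Derivation:
Line 1: ['butter', 'walk'] (min_width=11, slack=3)
Line 2: ['night', 'brick'] (min_width=11, slack=3)
Line 3: ['salt', 'slow'] (min_width=9, slack=5)
Line 4: ['computer'] (min_width=8, slack=6)
Line 5: ['pencil', 'owl'] (min_width=10, slack=4)
Line 6: ['coffee', 'bird'] (min_width=11, slack=3)
Line 7: ['standard'] (min_width=8, slack=6)
Line 8: ['orange', 'problem'] (min_width=14, slack=0)
Line 9: ['yellow', 'bus'] (min_width=10, slack=4)
Line 10: ['laser', 'bright'] (min_width=12, slack=2)
Line 11: ['oats', 'have'] (min_width=9, slack=5)
Line 12: ['version'] (min_width=7, slack=7)
Line 13: ['keyboard', 'music'] (min_width=14, slack=0)
Line 14: ['version'] (min_width=7, slack=7)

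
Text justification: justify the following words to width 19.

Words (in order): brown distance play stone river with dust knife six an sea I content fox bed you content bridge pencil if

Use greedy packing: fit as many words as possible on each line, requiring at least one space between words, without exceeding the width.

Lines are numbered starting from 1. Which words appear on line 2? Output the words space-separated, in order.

Answer: stone river with

Derivation:
Line 1: ['brown', 'distance', 'play'] (min_width=19, slack=0)
Line 2: ['stone', 'river', 'with'] (min_width=16, slack=3)
Line 3: ['dust', 'knife', 'six', 'an'] (min_width=17, slack=2)
Line 4: ['sea', 'I', 'content', 'fox'] (min_width=17, slack=2)
Line 5: ['bed', 'you', 'content'] (min_width=15, slack=4)
Line 6: ['bridge', 'pencil', 'if'] (min_width=16, slack=3)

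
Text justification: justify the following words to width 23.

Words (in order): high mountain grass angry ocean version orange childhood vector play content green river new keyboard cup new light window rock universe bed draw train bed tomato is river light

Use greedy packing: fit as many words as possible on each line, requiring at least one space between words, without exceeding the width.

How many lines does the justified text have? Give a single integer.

Line 1: ['high', 'mountain', 'grass'] (min_width=19, slack=4)
Line 2: ['angry', 'ocean', 'version'] (min_width=19, slack=4)
Line 3: ['orange', 'childhood', 'vector'] (min_width=23, slack=0)
Line 4: ['play', 'content', 'green'] (min_width=18, slack=5)
Line 5: ['river', 'new', 'keyboard', 'cup'] (min_width=22, slack=1)
Line 6: ['new', 'light', 'window', 'rock'] (min_width=21, slack=2)
Line 7: ['universe', 'bed', 'draw', 'train'] (min_width=23, slack=0)
Line 8: ['bed', 'tomato', 'is', 'river'] (min_width=19, slack=4)
Line 9: ['light'] (min_width=5, slack=18)
Total lines: 9

Answer: 9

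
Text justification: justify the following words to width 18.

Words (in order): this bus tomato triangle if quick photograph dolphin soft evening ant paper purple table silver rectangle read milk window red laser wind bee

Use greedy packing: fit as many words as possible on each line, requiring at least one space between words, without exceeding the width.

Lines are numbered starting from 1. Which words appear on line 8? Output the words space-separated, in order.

Answer: red laser wind bee

Derivation:
Line 1: ['this', 'bus', 'tomato'] (min_width=15, slack=3)
Line 2: ['triangle', 'if', 'quick'] (min_width=17, slack=1)
Line 3: ['photograph', 'dolphin'] (min_width=18, slack=0)
Line 4: ['soft', 'evening', 'ant'] (min_width=16, slack=2)
Line 5: ['paper', 'purple', 'table'] (min_width=18, slack=0)
Line 6: ['silver', 'rectangle'] (min_width=16, slack=2)
Line 7: ['read', 'milk', 'window'] (min_width=16, slack=2)
Line 8: ['red', 'laser', 'wind', 'bee'] (min_width=18, slack=0)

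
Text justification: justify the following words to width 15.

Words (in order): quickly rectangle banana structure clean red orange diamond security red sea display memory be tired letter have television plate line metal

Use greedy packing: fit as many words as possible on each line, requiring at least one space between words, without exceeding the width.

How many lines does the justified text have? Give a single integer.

Answer: 13

Derivation:
Line 1: ['quickly'] (min_width=7, slack=8)
Line 2: ['rectangle'] (min_width=9, slack=6)
Line 3: ['banana'] (min_width=6, slack=9)
Line 4: ['structure', 'clean'] (min_width=15, slack=0)
Line 5: ['red', 'orange'] (min_width=10, slack=5)
Line 6: ['diamond'] (min_width=7, slack=8)
Line 7: ['security', 'red'] (min_width=12, slack=3)
Line 8: ['sea', 'display'] (min_width=11, slack=4)
Line 9: ['memory', 'be', 'tired'] (min_width=15, slack=0)
Line 10: ['letter', 'have'] (min_width=11, slack=4)
Line 11: ['television'] (min_width=10, slack=5)
Line 12: ['plate', 'line'] (min_width=10, slack=5)
Line 13: ['metal'] (min_width=5, slack=10)
Total lines: 13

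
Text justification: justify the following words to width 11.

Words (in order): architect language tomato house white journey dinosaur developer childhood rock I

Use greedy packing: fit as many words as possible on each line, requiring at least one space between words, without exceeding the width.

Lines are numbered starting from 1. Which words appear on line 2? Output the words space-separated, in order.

Answer: language

Derivation:
Line 1: ['architect'] (min_width=9, slack=2)
Line 2: ['language'] (min_width=8, slack=3)
Line 3: ['tomato'] (min_width=6, slack=5)
Line 4: ['house', 'white'] (min_width=11, slack=0)
Line 5: ['journey'] (min_width=7, slack=4)
Line 6: ['dinosaur'] (min_width=8, slack=3)
Line 7: ['developer'] (min_width=9, slack=2)
Line 8: ['childhood'] (min_width=9, slack=2)
Line 9: ['rock', 'I'] (min_width=6, slack=5)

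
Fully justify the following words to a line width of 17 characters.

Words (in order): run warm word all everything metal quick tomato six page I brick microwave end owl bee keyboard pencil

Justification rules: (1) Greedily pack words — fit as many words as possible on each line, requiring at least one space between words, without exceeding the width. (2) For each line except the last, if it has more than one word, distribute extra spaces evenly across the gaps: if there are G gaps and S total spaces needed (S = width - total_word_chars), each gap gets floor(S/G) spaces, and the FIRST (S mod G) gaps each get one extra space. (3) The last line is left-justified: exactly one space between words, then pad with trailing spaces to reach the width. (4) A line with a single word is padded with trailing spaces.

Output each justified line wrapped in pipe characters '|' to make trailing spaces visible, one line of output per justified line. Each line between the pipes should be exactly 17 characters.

Line 1: ['run', 'warm', 'word', 'all'] (min_width=17, slack=0)
Line 2: ['everything', 'metal'] (min_width=16, slack=1)
Line 3: ['quick', 'tomato', 'six'] (min_width=16, slack=1)
Line 4: ['page', 'I', 'brick'] (min_width=12, slack=5)
Line 5: ['microwave', 'end', 'owl'] (min_width=17, slack=0)
Line 6: ['bee', 'keyboard'] (min_width=12, slack=5)
Line 7: ['pencil'] (min_width=6, slack=11)

Answer: |run warm word all|
|everything  metal|
|quick  tomato six|
|page    I   brick|
|microwave end owl|
|bee      keyboard|
|pencil           |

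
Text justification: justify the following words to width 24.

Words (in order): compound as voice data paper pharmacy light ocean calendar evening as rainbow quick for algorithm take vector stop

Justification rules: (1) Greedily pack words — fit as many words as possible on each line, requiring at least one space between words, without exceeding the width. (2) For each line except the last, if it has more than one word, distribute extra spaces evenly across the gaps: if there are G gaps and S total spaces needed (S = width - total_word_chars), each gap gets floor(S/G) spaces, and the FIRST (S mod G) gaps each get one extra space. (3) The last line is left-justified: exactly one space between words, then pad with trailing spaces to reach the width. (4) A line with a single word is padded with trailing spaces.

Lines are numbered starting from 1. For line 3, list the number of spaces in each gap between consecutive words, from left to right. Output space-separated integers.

Answer: 2 2

Derivation:
Line 1: ['compound', 'as', 'voice', 'data'] (min_width=22, slack=2)
Line 2: ['paper', 'pharmacy', 'light'] (min_width=20, slack=4)
Line 3: ['ocean', 'calendar', 'evening'] (min_width=22, slack=2)
Line 4: ['as', 'rainbow', 'quick', 'for'] (min_width=20, slack=4)
Line 5: ['algorithm', 'take', 'vector'] (min_width=21, slack=3)
Line 6: ['stop'] (min_width=4, slack=20)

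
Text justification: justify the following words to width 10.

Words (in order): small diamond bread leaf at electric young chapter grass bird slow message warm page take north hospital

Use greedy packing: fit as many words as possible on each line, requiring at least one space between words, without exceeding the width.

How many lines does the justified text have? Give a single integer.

Answer: 13

Derivation:
Line 1: ['small'] (min_width=5, slack=5)
Line 2: ['diamond'] (min_width=7, slack=3)
Line 3: ['bread', 'leaf'] (min_width=10, slack=0)
Line 4: ['at'] (min_width=2, slack=8)
Line 5: ['electric'] (min_width=8, slack=2)
Line 6: ['young'] (min_width=5, slack=5)
Line 7: ['chapter'] (min_width=7, slack=3)
Line 8: ['grass', 'bird'] (min_width=10, slack=0)
Line 9: ['slow'] (min_width=4, slack=6)
Line 10: ['message'] (min_width=7, slack=3)
Line 11: ['warm', 'page'] (min_width=9, slack=1)
Line 12: ['take', 'north'] (min_width=10, slack=0)
Line 13: ['hospital'] (min_width=8, slack=2)
Total lines: 13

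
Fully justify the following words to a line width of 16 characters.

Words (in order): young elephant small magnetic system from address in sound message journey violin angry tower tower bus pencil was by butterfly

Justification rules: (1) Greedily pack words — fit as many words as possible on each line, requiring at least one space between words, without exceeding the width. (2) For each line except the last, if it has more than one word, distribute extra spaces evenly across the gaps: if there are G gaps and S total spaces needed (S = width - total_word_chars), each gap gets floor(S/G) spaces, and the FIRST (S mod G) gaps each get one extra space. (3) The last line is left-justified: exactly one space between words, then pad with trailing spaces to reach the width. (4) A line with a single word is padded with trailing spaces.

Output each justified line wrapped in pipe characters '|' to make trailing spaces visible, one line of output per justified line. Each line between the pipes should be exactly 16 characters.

Answer: |young   elephant|
|small   magnetic|
|system      from|
|address in sound|
|message  journey|
|violin     angry|
|tower  tower bus|
|pencil   was  by|
|butterfly       |

Derivation:
Line 1: ['young', 'elephant'] (min_width=14, slack=2)
Line 2: ['small', 'magnetic'] (min_width=14, slack=2)
Line 3: ['system', 'from'] (min_width=11, slack=5)
Line 4: ['address', 'in', 'sound'] (min_width=16, slack=0)
Line 5: ['message', 'journey'] (min_width=15, slack=1)
Line 6: ['violin', 'angry'] (min_width=12, slack=4)
Line 7: ['tower', 'tower', 'bus'] (min_width=15, slack=1)
Line 8: ['pencil', 'was', 'by'] (min_width=13, slack=3)
Line 9: ['butterfly'] (min_width=9, slack=7)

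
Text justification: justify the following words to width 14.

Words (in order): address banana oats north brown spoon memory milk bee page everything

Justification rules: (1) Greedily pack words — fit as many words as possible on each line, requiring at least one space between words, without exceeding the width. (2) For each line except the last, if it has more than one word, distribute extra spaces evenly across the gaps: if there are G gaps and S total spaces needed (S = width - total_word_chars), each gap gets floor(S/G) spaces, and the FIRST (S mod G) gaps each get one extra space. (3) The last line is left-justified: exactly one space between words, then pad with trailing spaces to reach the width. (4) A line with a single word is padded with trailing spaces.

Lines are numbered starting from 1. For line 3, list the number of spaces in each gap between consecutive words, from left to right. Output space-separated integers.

Answer: 4

Derivation:
Line 1: ['address', 'banana'] (min_width=14, slack=0)
Line 2: ['oats', 'north'] (min_width=10, slack=4)
Line 3: ['brown', 'spoon'] (min_width=11, slack=3)
Line 4: ['memory', 'milk'] (min_width=11, slack=3)
Line 5: ['bee', 'page'] (min_width=8, slack=6)
Line 6: ['everything'] (min_width=10, slack=4)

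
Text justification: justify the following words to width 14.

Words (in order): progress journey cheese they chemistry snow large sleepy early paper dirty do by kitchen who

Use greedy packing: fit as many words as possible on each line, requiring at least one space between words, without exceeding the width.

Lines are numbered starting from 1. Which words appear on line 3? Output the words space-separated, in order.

Answer: they chemistry

Derivation:
Line 1: ['progress'] (min_width=8, slack=6)
Line 2: ['journey', 'cheese'] (min_width=14, slack=0)
Line 3: ['they', 'chemistry'] (min_width=14, slack=0)
Line 4: ['snow', 'large'] (min_width=10, slack=4)
Line 5: ['sleepy', 'early'] (min_width=12, slack=2)
Line 6: ['paper', 'dirty', 'do'] (min_width=14, slack=0)
Line 7: ['by', 'kitchen', 'who'] (min_width=14, slack=0)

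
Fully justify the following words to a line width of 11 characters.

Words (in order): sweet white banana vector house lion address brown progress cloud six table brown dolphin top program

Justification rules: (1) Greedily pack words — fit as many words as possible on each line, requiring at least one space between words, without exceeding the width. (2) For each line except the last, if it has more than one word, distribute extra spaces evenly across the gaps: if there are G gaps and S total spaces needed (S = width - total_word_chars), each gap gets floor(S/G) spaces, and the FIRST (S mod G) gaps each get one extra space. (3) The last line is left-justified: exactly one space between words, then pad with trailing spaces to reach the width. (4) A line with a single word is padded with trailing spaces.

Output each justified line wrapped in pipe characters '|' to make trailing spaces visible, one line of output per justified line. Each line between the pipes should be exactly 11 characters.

Line 1: ['sweet', 'white'] (min_width=11, slack=0)
Line 2: ['banana'] (min_width=6, slack=5)
Line 3: ['vector'] (min_width=6, slack=5)
Line 4: ['house', 'lion'] (min_width=10, slack=1)
Line 5: ['address'] (min_width=7, slack=4)
Line 6: ['brown'] (min_width=5, slack=6)
Line 7: ['progress'] (min_width=8, slack=3)
Line 8: ['cloud', 'six'] (min_width=9, slack=2)
Line 9: ['table', 'brown'] (min_width=11, slack=0)
Line 10: ['dolphin', 'top'] (min_width=11, slack=0)
Line 11: ['program'] (min_width=7, slack=4)

Answer: |sweet white|
|banana     |
|vector     |
|house  lion|
|address    |
|brown      |
|progress   |
|cloud   six|
|table brown|
|dolphin top|
|program    |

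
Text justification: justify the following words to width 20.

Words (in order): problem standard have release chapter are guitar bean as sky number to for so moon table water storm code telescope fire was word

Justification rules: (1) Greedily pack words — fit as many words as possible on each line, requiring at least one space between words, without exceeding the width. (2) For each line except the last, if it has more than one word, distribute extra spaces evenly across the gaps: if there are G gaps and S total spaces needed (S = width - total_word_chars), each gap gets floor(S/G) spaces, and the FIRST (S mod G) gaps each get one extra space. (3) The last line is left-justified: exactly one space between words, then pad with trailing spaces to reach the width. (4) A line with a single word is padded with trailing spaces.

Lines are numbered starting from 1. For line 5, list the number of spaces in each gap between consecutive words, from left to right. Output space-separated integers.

Answer: 3 3

Derivation:
Line 1: ['problem', 'standard'] (min_width=16, slack=4)
Line 2: ['have', 'release', 'chapter'] (min_width=20, slack=0)
Line 3: ['are', 'guitar', 'bean', 'as'] (min_width=18, slack=2)
Line 4: ['sky', 'number', 'to', 'for', 'so'] (min_width=20, slack=0)
Line 5: ['moon', 'table', 'water'] (min_width=16, slack=4)
Line 6: ['storm', 'code', 'telescope'] (min_width=20, slack=0)
Line 7: ['fire', 'was', 'word'] (min_width=13, slack=7)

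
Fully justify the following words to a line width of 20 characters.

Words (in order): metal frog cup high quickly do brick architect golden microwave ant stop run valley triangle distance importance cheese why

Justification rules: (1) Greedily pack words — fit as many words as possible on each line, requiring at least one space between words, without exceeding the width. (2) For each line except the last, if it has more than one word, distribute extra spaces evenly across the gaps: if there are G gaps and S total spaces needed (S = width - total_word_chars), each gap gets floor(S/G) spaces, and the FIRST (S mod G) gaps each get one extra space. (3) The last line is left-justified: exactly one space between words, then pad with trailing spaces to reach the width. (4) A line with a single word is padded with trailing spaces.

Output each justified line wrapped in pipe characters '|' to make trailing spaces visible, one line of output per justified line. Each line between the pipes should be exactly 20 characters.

Line 1: ['metal', 'frog', 'cup', 'high'] (min_width=19, slack=1)
Line 2: ['quickly', 'do', 'brick'] (min_width=16, slack=4)
Line 3: ['architect', 'golden'] (min_width=16, slack=4)
Line 4: ['microwave', 'ant', 'stop'] (min_width=18, slack=2)
Line 5: ['run', 'valley', 'triangle'] (min_width=19, slack=1)
Line 6: ['distance', 'importance'] (min_width=19, slack=1)
Line 7: ['cheese', 'why'] (min_width=10, slack=10)

Answer: |metal  frog cup high|
|quickly   do   brick|
|architect     golden|
|microwave  ant  stop|
|run  valley triangle|
|distance  importance|
|cheese why          |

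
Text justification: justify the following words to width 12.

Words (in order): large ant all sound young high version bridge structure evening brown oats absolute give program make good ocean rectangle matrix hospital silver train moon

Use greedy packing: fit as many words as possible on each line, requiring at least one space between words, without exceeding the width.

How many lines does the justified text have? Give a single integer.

Line 1: ['large', 'ant'] (min_width=9, slack=3)
Line 2: ['all', 'sound'] (min_width=9, slack=3)
Line 3: ['young', 'high'] (min_width=10, slack=2)
Line 4: ['version'] (min_width=7, slack=5)
Line 5: ['bridge'] (min_width=6, slack=6)
Line 6: ['structure'] (min_width=9, slack=3)
Line 7: ['evening'] (min_width=7, slack=5)
Line 8: ['brown', 'oats'] (min_width=10, slack=2)
Line 9: ['absolute'] (min_width=8, slack=4)
Line 10: ['give', 'program'] (min_width=12, slack=0)
Line 11: ['make', 'good'] (min_width=9, slack=3)
Line 12: ['ocean'] (min_width=5, slack=7)
Line 13: ['rectangle'] (min_width=9, slack=3)
Line 14: ['matrix'] (min_width=6, slack=6)
Line 15: ['hospital'] (min_width=8, slack=4)
Line 16: ['silver', 'train'] (min_width=12, slack=0)
Line 17: ['moon'] (min_width=4, slack=8)
Total lines: 17

Answer: 17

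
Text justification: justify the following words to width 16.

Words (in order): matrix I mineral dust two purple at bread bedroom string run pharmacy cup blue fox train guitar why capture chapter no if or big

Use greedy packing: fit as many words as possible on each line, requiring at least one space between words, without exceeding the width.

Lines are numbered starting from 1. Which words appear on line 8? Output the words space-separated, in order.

Answer: capture chapter

Derivation:
Line 1: ['matrix', 'I', 'mineral'] (min_width=16, slack=0)
Line 2: ['dust', 'two', 'purple'] (min_width=15, slack=1)
Line 3: ['at', 'bread', 'bedroom'] (min_width=16, slack=0)
Line 4: ['string', 'run'] (min_width=10, slack=6)
Line 5: ['pharmacy', 'cup'] (min_width=12, slack=4)
Line 6: ['blue', 'fox', 'train'] (min_width=14, slack=2)
Line 7: ['guitar', 'why'] (min_width=10, slack=6)
Line 8: ['capture', 'chapter'] (min_width=15, slack=1)
Line 9: ['no', 'if', 'or', 'big'] (min_width=12, slack=4)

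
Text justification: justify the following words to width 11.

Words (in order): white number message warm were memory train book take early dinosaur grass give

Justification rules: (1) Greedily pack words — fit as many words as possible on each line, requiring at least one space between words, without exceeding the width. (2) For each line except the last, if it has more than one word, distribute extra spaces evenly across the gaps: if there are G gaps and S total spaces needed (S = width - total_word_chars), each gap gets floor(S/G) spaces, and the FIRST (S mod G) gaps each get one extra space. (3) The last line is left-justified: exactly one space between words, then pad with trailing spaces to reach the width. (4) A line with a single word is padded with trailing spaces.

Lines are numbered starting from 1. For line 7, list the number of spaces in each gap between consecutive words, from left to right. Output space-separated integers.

Answer: 2

Derivation:
Line 1: ['white'] (min_width=5, slack=6)
Line 2: ['number'] (min_width=6, slack=5)
Line 3: ['message'] (min_width=7, slack=4)
Line 4: ['warm', 'were'] (min_width=9, slack=2)
Line 5: ['memory'] (min_width=6, slack=5)
Line 6: ['train', 'book'] (min_width=10, slack=1)
Line 7: ['take', 'early'] (min_width=10, slack=1)
Line 8: ['dinosaur'] (min_width=8, slack=3)
Line 9: ['grass', 'give'] (min_width=10, slack=1)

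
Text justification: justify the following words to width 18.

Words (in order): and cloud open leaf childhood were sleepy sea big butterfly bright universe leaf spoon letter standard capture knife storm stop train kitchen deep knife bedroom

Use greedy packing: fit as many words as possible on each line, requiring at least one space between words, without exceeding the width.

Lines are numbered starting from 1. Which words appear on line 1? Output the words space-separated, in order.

Answer: and cloud open

Derivation:
Line 1: ['and', 'cloud', 'open'] (min_width=14, slack=4)
Line 2: ['leaf', 'childhood'] (min_width=14, slack=4)
Line 3: ['were', 'sleepy', 'sea'] (min_width=15, slack=3)
Line 4: ['big', 'butterfly'] (min_width=13, slack=5)
Line 5: ['bright', 'universe'] (min_width=15, slack=3)
Line 6: ['leaf', 'spoon', 'letter'] (min_width=17, slack=1)
Line 7: ['standard', 'capture'] (min_width=16, slack=2)
Line 8: ['knife', 'storm', 'stop'] (min_width=16, slack=2)
Line 9: ['train', 'kitchen', 'deep'] (min_width=18, slack=0)
Line 10: ['knife', 'bedroom'] (min_width=13, slack=5)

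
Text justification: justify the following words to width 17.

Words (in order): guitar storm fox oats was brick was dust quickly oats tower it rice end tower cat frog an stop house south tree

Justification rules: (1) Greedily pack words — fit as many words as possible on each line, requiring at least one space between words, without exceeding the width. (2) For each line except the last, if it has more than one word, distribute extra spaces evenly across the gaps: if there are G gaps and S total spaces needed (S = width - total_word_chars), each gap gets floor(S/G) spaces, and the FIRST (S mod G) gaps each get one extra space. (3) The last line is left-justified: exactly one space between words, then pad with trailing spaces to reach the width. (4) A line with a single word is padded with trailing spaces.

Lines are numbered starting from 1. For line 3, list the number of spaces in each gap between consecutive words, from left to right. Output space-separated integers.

Line 1: ['guitar', 'storm', 'fox'] (min_width=16, slack=1)
Line 2: ['oats', 'was', 'brick'] (min_width=14, slack=3)
Line 3: ['was', 'dust', 'quickly'] (min_width=16, slack=1)
Line 4: ['oats', 'tower', 'it'] (min_width=13, slack=4)
Line 5: ['rice', 'end', 'tower'] (min_width=14, slack=3)
Line 6: ['cat', 'frog', 'an', 'stop'] (min_width=16, slack=1)
Line 7: ['house', 'south', 'tree'] (min_width=16, slack=1)

Answer: 2 1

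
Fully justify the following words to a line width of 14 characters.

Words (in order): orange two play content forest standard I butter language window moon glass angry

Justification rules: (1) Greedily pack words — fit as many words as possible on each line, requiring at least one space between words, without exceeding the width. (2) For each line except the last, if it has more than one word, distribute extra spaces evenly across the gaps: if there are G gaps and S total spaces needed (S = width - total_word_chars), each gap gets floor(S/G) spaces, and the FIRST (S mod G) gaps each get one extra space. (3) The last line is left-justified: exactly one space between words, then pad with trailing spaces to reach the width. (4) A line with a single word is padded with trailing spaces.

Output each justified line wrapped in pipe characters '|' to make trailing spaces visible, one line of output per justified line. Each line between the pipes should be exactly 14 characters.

Line 1: ['orange', 'two'] (min_width=10, slack=4)
Line 2: ['play', 'content'] (min_width=12, slack=2)
Line 3: ['forest'] (min_width=6, slack=8)
Line 4: ['standard', 'I'] (min_width=10, slack=4)
Line 5: ['butter'] (min_width=6, slack=8)
Line 6: ['language'] (min_width=8, slack=6)
Line 7: ['window', 'moon'] (min_width=11, slack=3)
Line 8: ['glass', 'angry'] (min_width=11, slack=3)

Answer: |orange     two|
|play   content|
|forest        |
|standard     I|
|butter        |
|language      |
|window    moon|
|glass angry   |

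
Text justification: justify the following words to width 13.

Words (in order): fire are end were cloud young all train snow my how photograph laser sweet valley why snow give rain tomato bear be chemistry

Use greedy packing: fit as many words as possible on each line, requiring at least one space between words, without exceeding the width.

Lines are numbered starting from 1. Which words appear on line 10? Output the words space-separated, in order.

Answer: rain tomato

Derivation:
Line 1: ['fire', 'are', 'end'] (min_width=12, slack=1)
Line 2: ['were', 'cloud'] (min_width=10, slack=3)
Line 3: ['young', 'all'] (min_width=9, slack=4)
Line 4: ['train', 'snow', 'my'] (min_width=13, slack=0)
Line 5: ['how'] (min_width=3, slack=10)
Line 6: ['photograph'] (min_width=10, slack=3)
Line 7: ['laser', 'sweet'] (min_width=11, slack=2)
Line 8: ['valley', 'why'] (min_width=10, slack=3)
Line 9: ['snow', 'give'] (min_width=9, slack=4)
Line 10: ['rain', 'tomato'] (min_width=11, slack=2)
Line 11: ['bear', 'be'] (min_width=7, slack=6)
Line 12: ['chemistry'] (min_width=9, slack=4)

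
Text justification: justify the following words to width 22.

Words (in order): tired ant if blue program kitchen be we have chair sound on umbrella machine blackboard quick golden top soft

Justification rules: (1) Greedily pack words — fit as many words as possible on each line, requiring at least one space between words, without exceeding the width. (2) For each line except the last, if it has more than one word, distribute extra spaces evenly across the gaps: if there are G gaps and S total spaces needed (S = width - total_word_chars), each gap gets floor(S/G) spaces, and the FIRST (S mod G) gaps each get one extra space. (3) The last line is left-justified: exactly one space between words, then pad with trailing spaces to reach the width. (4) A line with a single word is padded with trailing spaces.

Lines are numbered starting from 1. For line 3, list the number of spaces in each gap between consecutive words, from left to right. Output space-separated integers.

Answer: 2 2 2

Derivation:
Line 1: ['tired', 'ant', 'if', 'blue'] (min_width=17, slack=5)
Line 2: ['program', 'kitchen', 'be', 'we'] (min_width=21, slack=1)
Line 3: ['have', 'chair', 'sound', 'on'] (min_width=19, slack=3)
Line 4: ['umbrella', 'machine'] (min_width=16, slack=6)
Line 5: ['blackboard', 'quick'] (min_width=16, slack=6)
Line 6: ['golden', 'top', 'soft'] (min_width=15, slack=7)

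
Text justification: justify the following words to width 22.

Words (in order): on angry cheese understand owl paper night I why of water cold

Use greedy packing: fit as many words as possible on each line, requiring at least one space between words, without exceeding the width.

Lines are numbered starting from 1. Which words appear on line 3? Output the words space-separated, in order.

Line 1: ['on', 'angry', 'cheese'] (min_width=15, slack=7)
Line 2: ['understand', 'owl', 'paper'] (min_width=20, slack=2)
Line 3: ['night', 'I', 'why', 'of', 'water'] (min_width=20, slack=2)
Line 4: ['cold'] (min_width=4, slack=18)

Answer: night I why of water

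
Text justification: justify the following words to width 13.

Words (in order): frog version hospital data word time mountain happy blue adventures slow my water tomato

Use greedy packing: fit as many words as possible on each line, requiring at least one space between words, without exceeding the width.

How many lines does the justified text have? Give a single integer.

Answer: 8

Derivation:
Line 1: ['frog', 'version'] (min_width=12, slack=1)
Line 2: ['hospital', 'data'] (min_width=13, slack=0)
Line 3: ['word', 'time'] (min_width=9, slack=4)
Line 4: ['mountain'] (min_width=8, slack=5)
Line 5: ['happy', 'blue'] (min_width=10, slack=3)
Line 6: ['adventures'] (min_width=10, slack=3)
Line 7: ['slow', 'my', 'water'] (min_width=13, slack=0)
Line 8: ['tomato'] (min_width=6, slack=7)
Total lines: 8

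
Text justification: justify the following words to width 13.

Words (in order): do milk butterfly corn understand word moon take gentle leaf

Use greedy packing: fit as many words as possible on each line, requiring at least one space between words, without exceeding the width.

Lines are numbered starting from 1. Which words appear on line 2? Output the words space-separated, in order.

Line 1: ['do', 'milk'] (min_width=7, slack=6)
Line 2: ['butterfly'] (min_width=9, slack=4)
Line 3: ['corn'] (min_width=4, slack=9)
Line 4: ['understand'] (min_width=10, slack=3)
Line 5: ['word', 'moon'] (min_width=9, slack=4)
Line 6: ['take', 'gentle'] (min_width=11, slack=2)
Line 7: ['leaf'] (min_width=4, slack=9)

Answer: butterfly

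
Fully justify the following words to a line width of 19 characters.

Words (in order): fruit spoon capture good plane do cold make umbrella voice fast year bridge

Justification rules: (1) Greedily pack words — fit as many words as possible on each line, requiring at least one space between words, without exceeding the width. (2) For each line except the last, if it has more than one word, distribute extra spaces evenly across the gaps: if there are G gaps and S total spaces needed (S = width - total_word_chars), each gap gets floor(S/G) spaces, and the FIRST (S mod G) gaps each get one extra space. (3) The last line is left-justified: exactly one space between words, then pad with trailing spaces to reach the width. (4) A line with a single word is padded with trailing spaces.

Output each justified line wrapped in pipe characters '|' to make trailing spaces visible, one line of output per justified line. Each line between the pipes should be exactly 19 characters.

Answer: |fruit spoon capture|
|good  plane do cold|
|make umbrella voice|
|fast year bridge   |

Derivation:
Line 1: ['fruit', 'spoon', 'capture'] (min_width=19, slack=0)
Line 2: ['good', 'plane', 'do', 'cold'] (min_width=18, slack=1)
Line 3: ['make', 'umbrella', 'voice'] (min_width=19, slack=0)
Line 4: ['fast', 'year', 'bridge'] (min_width=16, slack=3)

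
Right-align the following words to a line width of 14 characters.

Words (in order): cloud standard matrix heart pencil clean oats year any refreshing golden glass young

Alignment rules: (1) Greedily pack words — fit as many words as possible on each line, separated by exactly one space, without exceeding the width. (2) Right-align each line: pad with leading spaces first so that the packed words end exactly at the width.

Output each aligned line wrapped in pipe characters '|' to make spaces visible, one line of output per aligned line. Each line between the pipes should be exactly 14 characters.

Answer: |cloud standard|
|  matrix heart|
|  pencil clean|
| oats year any|
|    refreshing|
|  golden glass|
|         young|

Derivation:
Line 1: ['cloud', 'standard'] (min_width=14, slack=0)
Line 2: ['matrix', 'heart'] (min_width=12, slack=2)
Line 3: ['pencil', 'clean'] (min_width=12, slack=2)
Line 4: ['oats', 'year', 'any'] (min_width=13, slack=1)
Line 5: ['refreshing'] (min_width=10, slack=4)
Line 6: ['golden', 'glass'] (min_width=12, slack=2)
Line 7: ['young'] (min_width=5, slack=9)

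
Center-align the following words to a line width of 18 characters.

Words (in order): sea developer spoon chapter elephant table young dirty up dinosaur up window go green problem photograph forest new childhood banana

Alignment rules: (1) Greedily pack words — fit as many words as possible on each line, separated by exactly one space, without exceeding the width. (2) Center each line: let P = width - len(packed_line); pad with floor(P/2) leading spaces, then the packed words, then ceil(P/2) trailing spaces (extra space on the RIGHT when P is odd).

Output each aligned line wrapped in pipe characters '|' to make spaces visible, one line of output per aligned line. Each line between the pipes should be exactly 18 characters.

Answer: |  sea developer   |
|  spoon chapter   |
|  elephant table  |
|  young dirty up  |
|dinosaur up window|
| go green problem |
|photograph forest |
|  new childhood   |
|      banana      |

Derivation:
Line 1: ['sea', 'developer'] (min_width=13, slack=5)
Line 2: ['spoon', 'chapter'] (min_width=13, slack=5)
Line 3: ['elephant', 'table'] (min_width=14, slack=4)
Line 4: ['young', 'dirty', 'up'] (min_width=14, slack=4)
Line 5: ['dinosaur', 'up', 'window'] (min_width=18, slack=0)
Line 6: ['go', 'green', 'problem'] (min_width=16, slack=2)
Line 7: ['photograph', 'forest'] (min_width=17, slack=1)
Line 8: ['new', 'childhood'] (min_width=13, slack=5)
Line 9: ['banana'] (min_width=6, slack=12)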